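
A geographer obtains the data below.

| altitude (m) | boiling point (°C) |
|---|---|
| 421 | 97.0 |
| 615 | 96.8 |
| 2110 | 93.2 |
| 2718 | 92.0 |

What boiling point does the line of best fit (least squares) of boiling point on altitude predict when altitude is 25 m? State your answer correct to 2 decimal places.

97.99

n = 4, Σx = 5864, Σy = 379, Σxy = 547077, Σx² = 12395090
Sxx = Σx² − (Σx)²/n = 12395090 − 8596624 = 3798466
Sxy = Σxy − (Σx)(Σy)/n = 547077 − 555614 = -8537
b = Sxy/Sxx = -8537/3798466 = -0.002247
a = ȳ − b·x̄ = 94.75 − (-0.002247)·1466 = 98.044815
ŷ(25) = a + b·25 = 98.044815 + (-0.002247)·25 = 97.988628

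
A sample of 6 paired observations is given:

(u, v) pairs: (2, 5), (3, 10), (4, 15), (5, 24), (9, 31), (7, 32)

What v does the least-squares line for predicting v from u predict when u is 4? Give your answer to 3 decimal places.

n = 6, Σx = 30, Σy = 117, Σxy = 723, Σx² = 184
Sxx = Σx² − (Σx)²/n = 184 − 150 = 34
Sxy = Σxy − (Σx)(Σy)/n = 723 − 585 = 138
b = Sxy/Sxx = 138/34 = 4.058824
a = ȳ − b·x̄ = 19.5 − 4.058824·5 = -0.794118
ŷ(4) = a + b·4 = -0.794118 + 4.058824·4 = 15.441176

15.441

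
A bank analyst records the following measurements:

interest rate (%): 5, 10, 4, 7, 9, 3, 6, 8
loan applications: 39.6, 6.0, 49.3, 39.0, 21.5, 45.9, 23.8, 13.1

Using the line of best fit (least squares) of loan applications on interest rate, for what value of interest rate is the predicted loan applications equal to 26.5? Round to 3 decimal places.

n = 8, Σx = 52, Σy = 238.2, Σxy = 1307, Σx² = 380
Sxx = Σx² − (Σx)²/n = 380 − 338 = 42
Sxy = Σxy − (Σx)(Σy)/n = 1307 − 1548.3 = -241.3
b = Sxy/Sxx = -241.3/42 = -5.745238
a = ȳ − b·x̄ = 29.775 − (-5.745238)·6.5 = 67.119048
Set a + b·x = 26.5: x = (26.5 − 67.119048) / (-5.745238) = 7.070037

7.070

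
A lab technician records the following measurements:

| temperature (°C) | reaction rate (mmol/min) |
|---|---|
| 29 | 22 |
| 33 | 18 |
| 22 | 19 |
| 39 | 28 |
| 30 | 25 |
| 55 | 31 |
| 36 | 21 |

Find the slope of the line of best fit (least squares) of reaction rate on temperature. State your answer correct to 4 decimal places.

0.3633

n = 7, Σx = 244, Σy = 164, Σxy = 5953, Σx² = 9156
Sxx = Σx² − (Σx)²/n = 9156 − 8505.142857 = 650.857143
Sxy = Σxy − (Σx)(Σy)/n = 5953 − 5716.571429 = 236.428571
b = Sxy/Sxx = 236.428571/650.857143 = 0.363257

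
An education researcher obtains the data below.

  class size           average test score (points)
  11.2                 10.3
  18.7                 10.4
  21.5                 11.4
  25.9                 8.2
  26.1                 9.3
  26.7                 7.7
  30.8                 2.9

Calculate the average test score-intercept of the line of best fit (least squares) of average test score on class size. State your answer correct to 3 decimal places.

15.771

n = 7, Σx = 160.9, Σy = 60.2, Σxy = 1304.96, Σx² = 3950.93
Sxx = Σx² − (Σx)²/n = 3950.93 − 3698.401429 = 252.528571
Sxy = Σxy − (Σx)(Σy)/n = 1304.96 − 1383.74 = -78.78
b = Sxy/Sxx = -78.78/252.528571 = -0.311965
a = ȳ − b·x̄ = 8.6 − (-0.311965)·22.985714 = 15.770731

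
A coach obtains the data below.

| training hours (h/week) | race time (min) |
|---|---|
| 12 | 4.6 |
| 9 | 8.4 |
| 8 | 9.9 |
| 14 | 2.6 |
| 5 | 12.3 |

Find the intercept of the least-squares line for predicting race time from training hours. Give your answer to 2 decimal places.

n = 5, Σx = 48, Σy = 37.8, Σxy = 307.9, Σx² = 510
Sxx = Σx² − (Σx)²/n = 510 − 460.8 = 49.2
Sxy = Σxy − (Σx)(Σy)/n = 307.9 − 362.88 = -54.98
b = Sxy/Sxx = -54.98/49.2 = -1.117480
a = ȳ − b·x̄ = 7.56 − (-1.117480)·9.6 = 18.287805

18.29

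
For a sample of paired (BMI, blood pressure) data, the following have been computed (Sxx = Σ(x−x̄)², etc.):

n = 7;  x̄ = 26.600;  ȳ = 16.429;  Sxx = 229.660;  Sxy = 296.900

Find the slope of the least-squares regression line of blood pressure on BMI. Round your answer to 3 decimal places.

b = Sxy/Sxx = 296.9/229.66 = 1.292781

1.293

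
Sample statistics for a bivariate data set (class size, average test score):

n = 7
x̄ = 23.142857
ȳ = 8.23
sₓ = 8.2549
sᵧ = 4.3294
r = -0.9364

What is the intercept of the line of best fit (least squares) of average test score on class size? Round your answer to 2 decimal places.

19.60

b = r · sᵧ/sₓ = -0.9364 · 4.3294/8.2549 = -0.491108
a = ȳ − b·x̄ = 8.23 − (-0.491108)·23.142857 = 19.595650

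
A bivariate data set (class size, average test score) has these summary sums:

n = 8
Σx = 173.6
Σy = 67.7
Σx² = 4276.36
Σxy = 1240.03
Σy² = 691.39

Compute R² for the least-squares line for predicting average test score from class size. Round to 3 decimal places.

Sxx = Σx² − (Σx)²/n = 4276.36 − 3767.12 = 509.24
Sxy = Σxy − (Σx)(Σy)/n = 1240.03 − 1469.09 = -229.06
Syy = Σy² − (Σy)²/n = 691.39 − 572.91125 = 118.47875
R² = Sxy²/(Sxx·Syy) = (-229.06)²/(509.24·118.47875) = 0.869632

0.870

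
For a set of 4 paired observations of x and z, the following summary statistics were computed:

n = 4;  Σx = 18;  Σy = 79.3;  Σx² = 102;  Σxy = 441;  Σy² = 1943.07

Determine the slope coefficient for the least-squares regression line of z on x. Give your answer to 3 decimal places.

4.007

Sxx = Σx² − (Σx)²/n = 102 − 81 = 21
Sxy = Σxy − (Σx)(Σy)/n = 441 − 356.85 = 84.15
b = Sxy/Sxx = 84.15/21 = 4.007143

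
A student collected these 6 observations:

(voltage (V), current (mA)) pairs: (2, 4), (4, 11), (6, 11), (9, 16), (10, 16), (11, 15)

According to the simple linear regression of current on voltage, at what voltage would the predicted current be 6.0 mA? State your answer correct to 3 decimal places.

n = 6, Σx = 42, Σy = 73, Σxy = 587, Σx² = 358
Sxx = Σx² − (Σx)²/n = 358 − 294 = 64
Sxy = Σxy − (Σx)(Σy)/n = 587 − 511 = 76
b = Sxy/Sxx = 76/64 = 1.1875
a = ȳ − b·x̄ = 12.166667 − 1.1875·7 = 3.854167
Set a + b·x = 6.0: x = (6.0 − 3.854167) / 1.1875 = 1.807018

1.807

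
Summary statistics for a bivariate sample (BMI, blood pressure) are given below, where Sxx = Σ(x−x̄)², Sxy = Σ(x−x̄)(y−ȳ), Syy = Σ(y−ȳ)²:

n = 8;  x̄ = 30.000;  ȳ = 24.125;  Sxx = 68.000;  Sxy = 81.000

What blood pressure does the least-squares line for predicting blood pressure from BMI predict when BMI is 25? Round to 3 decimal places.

b = Sxy/Sxx = 81/68 = 1.191176
a = ȳ − b·x̄ = 24.125 − 1.191176·30 = -11.610294
ŷ(25) = a + b·25 = -11.610294 + 1.191176·25 = 18.169118

18.169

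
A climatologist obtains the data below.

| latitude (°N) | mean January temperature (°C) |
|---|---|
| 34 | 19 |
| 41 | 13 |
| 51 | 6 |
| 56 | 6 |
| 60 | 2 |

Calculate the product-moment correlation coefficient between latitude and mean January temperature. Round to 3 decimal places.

-0.983

n = 5, Σx = 242, Σy = 46, Σxy = 1941, Σx² = 12174, Σy² = 606
Sxx = Σx² − (Σx)²/n = 12174 − 11712.8 = 461.2
Sxy = Σxy − (Σx)(Σy)/n = 1941 − 2226.4 = -285.4
Syy = Σy² − (Σy)²/n = 606 − 423.2 = 182.8
r = Sxy/√(Sxx·Syy) = -285.4/√(84307.36) = -285.4/290.357297 = -0.982927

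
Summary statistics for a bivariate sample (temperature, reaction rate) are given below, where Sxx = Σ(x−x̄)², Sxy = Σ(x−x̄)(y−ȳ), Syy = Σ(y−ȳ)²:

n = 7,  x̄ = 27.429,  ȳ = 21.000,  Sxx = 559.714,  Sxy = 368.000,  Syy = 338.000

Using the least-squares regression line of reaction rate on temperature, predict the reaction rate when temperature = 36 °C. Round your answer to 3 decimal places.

26.635

b = Sxy/Sxx = 368/559.714 = 0.657479
a = ȳ − b·x̄ = 21 − 0.657479·27.429 = 2.966018
ŷ(36) = a + b·36 = 2.966018 + 0.657479·36 = 26.635249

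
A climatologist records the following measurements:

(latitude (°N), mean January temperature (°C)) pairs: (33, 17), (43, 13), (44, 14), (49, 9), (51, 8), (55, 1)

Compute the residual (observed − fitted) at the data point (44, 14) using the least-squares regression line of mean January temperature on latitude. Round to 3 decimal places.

n = 6, Σx = 275, Σy = 62, Σxy = 2640, Σx² = 12901
Sxx = Σx² − (Σx)²/n = 12901 − 12604.166667 = 296.833333
Sxy = Σxy − (Σx)(Σy)/n = 2640 − 2841.666667 = -201.666667
b = Sxy/Sxx = -201.666667/296.833333 = -0.679394
a = ȳ − b·x̄ = 10.333333 − (-0.679394)·45.833333 = 41.472207
ŷ(44) = 41.472207 + (-0.679394)·44 = 11.578888
residual = y − ŷ = 14 − 11.578888 = 2.421112

2.421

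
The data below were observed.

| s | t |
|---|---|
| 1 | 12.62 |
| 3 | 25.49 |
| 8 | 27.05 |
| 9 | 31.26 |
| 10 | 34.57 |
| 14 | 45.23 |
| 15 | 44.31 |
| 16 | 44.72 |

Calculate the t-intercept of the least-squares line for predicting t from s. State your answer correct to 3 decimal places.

13.883

n = 8, Σx = 76, Σy = 265.25, Σxy = 2945.92, Σx² = 932
Sxx = Σx² − (Σx)²/n = 932 − 722 = 210
Sxy = Σxy − (Σx)(Σy)/n = 2945.92 − 2519.875 = 426.045
b = Sxy/Sxx = 426.045/210 = 2.028786
a = ȳ − b·x̄ = 33.15625 − 2.028786·9.5 = 13.882786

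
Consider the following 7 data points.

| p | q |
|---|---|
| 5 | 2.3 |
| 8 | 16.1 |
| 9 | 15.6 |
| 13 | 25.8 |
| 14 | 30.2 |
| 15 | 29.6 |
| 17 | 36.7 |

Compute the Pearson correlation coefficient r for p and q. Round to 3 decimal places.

0.986

n = 7, Σx = 81, Σy = 156.3, Σxy = 2106.8, Σx² = 1049, Σy² = 4308.59
Sxx = Σx² − (Σx)²/n = 1049 − 937.285714 = 111.714286
Sxy = Σxy − (Σx)(Σy)/n = 2106.8 − 1808.614286 = 298.185714
Syy = Σy² − (Σy)²/n = 4308.59 − 3489.955714 = 818.634286
r = Sxy/√(Sxx·Syy) = 298.185714/√(91453.144490) = 298.185714/302.412210 = 0.986024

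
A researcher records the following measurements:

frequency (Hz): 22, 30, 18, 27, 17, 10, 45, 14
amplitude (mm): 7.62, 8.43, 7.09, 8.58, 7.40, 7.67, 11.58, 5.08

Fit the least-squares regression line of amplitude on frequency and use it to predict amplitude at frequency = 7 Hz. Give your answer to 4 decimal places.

5.6608

n = 8, Σx = 183, Σy = 63.45, Σxy = 1574.54, Σx² = 5047
Sxx = Σx² − (Σx)²/n = 5047 − 4186.125 = 860.875
Sxy = Σxy − (Σx)(Σy)/n = 1574.54 − 1451.41875 = 123.12125
b = Sxy/Sxx = 123.12125/860.875 = 0.143019
a = ȳ − b·x̄ = 7.93125 − 0.143019·22.875 = 4.659697
ŷ(7) = a + b·7 = 4.659697 + 0.143019·7 = 5.660828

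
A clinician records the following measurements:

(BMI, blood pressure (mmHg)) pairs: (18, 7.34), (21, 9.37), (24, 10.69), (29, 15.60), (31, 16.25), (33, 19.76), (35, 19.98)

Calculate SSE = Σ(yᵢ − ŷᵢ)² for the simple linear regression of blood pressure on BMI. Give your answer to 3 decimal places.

3.018

n = 7, Σx = 191, Σy = 98.99, Σxy = 2892.98, Σx² = 5457, Σy² = 1553.0291
Sxx = Σx² − (Σx)²/n = 5457 − 5211.571429 = 245.428571
Sxy = Σxy − (Σx)(Σy)/n = 2892.98 − 2701.012857 = 191.967143
Syy = Σy² − (Σy)²/n = 1553.0291 − 1399.860014 = 153.169086
b = Sxy/Sxx = 191.967143/245.428571 = 0.782171
SSE = Syy − b·Sxy = 153.169086 − 0.782171·191.967143 = 3.017929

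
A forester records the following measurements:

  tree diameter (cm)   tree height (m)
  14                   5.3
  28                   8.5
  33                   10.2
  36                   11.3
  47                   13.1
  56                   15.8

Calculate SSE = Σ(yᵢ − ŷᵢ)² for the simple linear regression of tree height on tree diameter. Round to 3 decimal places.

n = 6, Σx = 214, Σy = 64.2, Σxy = 2556.1, Σx² = 8710, Σy² = 753.32
Sxx = Σx² − (Σx)²/n = 8710 − 7632.666667 = 1077.333333
Sxy = Σxy − (Σx)(Σy)/n = 2556.1 − 2289.8 = 266.3
Syy = Σy² − (Σy)²/n = 753.32 − 686.94 = 66.38
b = Sxy/Sxx = 266.3/1077.333333 = 0.247184
SSE = Syy − b·Sxy = 66.38 − 0.247184·266.3 = 0.554793

0.555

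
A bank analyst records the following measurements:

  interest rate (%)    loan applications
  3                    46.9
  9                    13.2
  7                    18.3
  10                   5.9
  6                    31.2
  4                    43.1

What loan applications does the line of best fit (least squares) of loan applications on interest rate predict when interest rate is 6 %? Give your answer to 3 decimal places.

29.429

n = 6, Σx = 39, Σy = 158.6, Σxy = 806.2, Σx² = 291
Sxx = Σx² − (Σx)²/n = 291 − 253.5 = 37.5
Sxy = Σxy − (Σx)(Σy)/n = 806.2 − 1030.9 = -224.7
b = Sxy/Sxx = -224.7/37.5 = -5.992
a = ȳ − b·x̄ = 26.433333 − (-5.992)·6.5 = 65.381333
ŷ(6) = a + b·6 = 65.381333 + (-5.992)·6 = 29.429333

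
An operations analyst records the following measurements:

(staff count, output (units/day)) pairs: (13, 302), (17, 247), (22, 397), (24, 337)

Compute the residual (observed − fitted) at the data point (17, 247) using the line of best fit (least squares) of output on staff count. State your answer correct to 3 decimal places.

-58.345

n = 4, Σx = 76, Σy = 1283, Σxy = 24947, Σx² = 1518
Sxx = Σx² − (Σx)²/n = 1518 − 1444 = 74
Sxy = Σxy − (Σx)(Σy)/n = 24947 − 24377 = 570
b = Sxy/Sxx = 570/74 = 7.702703
a = ȳ − b·x̄ = 320.75 − 7.702703·19 = 174.398649
ŷ(17) = 174.398649 + 7.702703·17 = 305.344595
residual = y − ŷ = 247 − 305.344595 = -58.344595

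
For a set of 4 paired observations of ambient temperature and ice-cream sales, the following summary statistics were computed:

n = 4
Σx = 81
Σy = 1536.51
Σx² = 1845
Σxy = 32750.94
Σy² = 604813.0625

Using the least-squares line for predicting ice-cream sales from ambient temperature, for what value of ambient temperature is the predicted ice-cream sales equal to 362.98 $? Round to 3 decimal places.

Sxx = Σx² − (Σx)²/n = 1845 − 1640.25 = 204.75
Sxy = Σxy − (Σx)(Σy)/n = 32750.94 − 31114.3275 = 1636.6125
b = Sxy/Sxx = 1636.6125/204.75 = 7.993223
a = ȳ − b·x̄ = 384.1275 − 7.993223·20.25 = 222.264725
Set a + b·x = 362.98: x = (362.98 − 222.264725) / 7.993223 = 17.604321

17.604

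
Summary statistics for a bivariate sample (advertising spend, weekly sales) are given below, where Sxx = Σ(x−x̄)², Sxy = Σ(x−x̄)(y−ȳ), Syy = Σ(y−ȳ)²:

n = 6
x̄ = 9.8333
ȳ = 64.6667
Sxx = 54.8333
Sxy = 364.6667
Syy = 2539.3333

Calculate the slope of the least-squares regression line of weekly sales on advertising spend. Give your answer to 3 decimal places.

b = Sxy/Sxx = 364.6667/54.8333 = 6.650461

6.650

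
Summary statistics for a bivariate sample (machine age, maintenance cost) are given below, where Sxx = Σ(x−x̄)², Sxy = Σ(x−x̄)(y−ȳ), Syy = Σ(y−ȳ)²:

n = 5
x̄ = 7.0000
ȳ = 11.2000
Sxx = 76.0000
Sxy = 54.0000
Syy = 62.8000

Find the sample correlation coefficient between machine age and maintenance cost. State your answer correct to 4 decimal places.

r = Sxy/√(Sxx·Syy) = 54/√(4772.8) = 54/69.085454 = 0.781641

0.7816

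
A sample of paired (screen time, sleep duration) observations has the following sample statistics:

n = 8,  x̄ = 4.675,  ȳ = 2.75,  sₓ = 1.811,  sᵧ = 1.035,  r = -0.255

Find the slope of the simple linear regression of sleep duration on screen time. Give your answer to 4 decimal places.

b = r · sᵧ/sₓ = -0.255 · 1.035/1.811 = -0.145734

-0.1457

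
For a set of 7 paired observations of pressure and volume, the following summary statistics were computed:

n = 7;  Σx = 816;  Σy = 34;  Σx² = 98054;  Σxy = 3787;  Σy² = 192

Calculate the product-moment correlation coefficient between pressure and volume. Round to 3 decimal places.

Sxx = Σx² − (Σx)²/n = 98054 − 95122.285714 = 2931.714286
Sxy = Σxy − (Σx)(Σy)/n = 3787 − 3963.428571 = -176.428571
Syy = Σy² − (Σy)²/n = 192 − 165.142857 = 26.857143
r = Sxy/√(Sxx·Syy) = -176.428571/√(78737.469388) = -176.428571/280.601977 = -0.628750

-0.629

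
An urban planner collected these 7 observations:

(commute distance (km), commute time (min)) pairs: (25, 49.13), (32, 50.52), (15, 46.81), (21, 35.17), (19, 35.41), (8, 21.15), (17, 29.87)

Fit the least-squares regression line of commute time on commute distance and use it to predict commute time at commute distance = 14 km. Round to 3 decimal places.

n = 7, Σx = 137, Σy = 268.06, Σxy = 5635.39, Σx² = 3029
Sxx = Σx² − (Σx)²/n = 3029 − 2681.285714 = 347.714286
Sxy = Σxy − (Σx)(Σy)/n = 5635.39 − 5246.317143 = 389.072857
b = Sxy/Sxx = 389.072857/347.714286 = 1.118944
a = ȳ − b·x̄ = 38.294286 − 1.118944·19.571429 = 16.394951
ŷ(14) = a + b·14 = 16.394951 + 1.118944·14 = 32.060168

32.060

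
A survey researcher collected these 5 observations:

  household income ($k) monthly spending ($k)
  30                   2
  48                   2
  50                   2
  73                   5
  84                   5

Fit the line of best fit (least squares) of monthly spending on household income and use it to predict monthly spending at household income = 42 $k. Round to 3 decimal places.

2.151

n = 5, Σx = 285, Σy = 16, Σxy = 1041, Σx² = 18089
Sxx = Σx² − (Σx)²/n = 18089 − 16245 = 1844
Sxy = Σxy − (Σx)(Σy)/n = 1041 − 912 = 129
b = Sxy/Sxx = 129/1844 = 0.069957
a = ȳ − b·x̄ = 3.2 − 0.069957·57 = -0.787527
ŷ(42) = a + b·42 = -0.787527 + 0.069957·42 = 2.150651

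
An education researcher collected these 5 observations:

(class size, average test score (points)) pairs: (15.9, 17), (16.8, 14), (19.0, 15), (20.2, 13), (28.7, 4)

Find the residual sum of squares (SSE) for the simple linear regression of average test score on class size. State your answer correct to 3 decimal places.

5.430

n = 5, Σx = 100.6, Σy = 63, Σxy = 1167.9, Σx² = 2127.78, Σy² = 895
Sxx = Σx² − (Σx)²/n = 2127.78 − 2024.072 = 103.708
Sxy = Σxy − (Σx)(Σy)/n = 1167.9 − 1267.56 = -99.66
Syy = Σy² − (Σy)²/n = 895 − 793.8 = 101.2
b = Sxy/Sxx = -99.66/103.708 = -0.960967
SSE = Syy − b·Sxy = 101.2 − (-0.960967)·(-99.66) = 5.429996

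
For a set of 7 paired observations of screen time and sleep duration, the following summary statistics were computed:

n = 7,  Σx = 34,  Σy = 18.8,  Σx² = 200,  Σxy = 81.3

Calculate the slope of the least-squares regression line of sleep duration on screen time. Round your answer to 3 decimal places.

-0.287

Sxx = Σx² − (Σx)²/n = 200 − 165.142857 = 34.857143
Sxy = Σxy − (Σx)(Σy)/n = 81.3 − 91.314286 = -10.014286
b = Sxy/Sxx = -10.014286/34.857143 = -0.287295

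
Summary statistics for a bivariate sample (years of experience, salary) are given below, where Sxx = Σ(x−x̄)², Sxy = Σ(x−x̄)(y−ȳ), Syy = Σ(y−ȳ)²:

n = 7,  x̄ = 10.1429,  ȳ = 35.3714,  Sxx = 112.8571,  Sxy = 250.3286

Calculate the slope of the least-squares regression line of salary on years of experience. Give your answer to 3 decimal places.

b = Sxy/Sxx = 250.3286/112.8571 = 2.218102

2.218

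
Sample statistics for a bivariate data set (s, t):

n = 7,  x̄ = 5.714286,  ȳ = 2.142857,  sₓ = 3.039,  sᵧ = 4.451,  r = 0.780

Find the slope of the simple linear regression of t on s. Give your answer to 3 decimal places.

b = r · sᵧ/sₓ = 0.78 · 4.451/3.039 = 1.142409

1.142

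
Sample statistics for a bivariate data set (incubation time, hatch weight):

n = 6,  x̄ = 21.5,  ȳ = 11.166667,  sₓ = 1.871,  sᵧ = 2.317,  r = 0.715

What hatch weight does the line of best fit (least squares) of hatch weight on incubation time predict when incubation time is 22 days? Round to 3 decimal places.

b = r · sᵧ/sₓ = 0.715 · 2.317/1.871 = 0.885438
a = ȳ − b·x̄ = 11.166667 − 0.885438·21.5 = -7.870256
ŷ(22) = a + b·22 = -7.870256 + 0.885438·22 = 11.609386

11.609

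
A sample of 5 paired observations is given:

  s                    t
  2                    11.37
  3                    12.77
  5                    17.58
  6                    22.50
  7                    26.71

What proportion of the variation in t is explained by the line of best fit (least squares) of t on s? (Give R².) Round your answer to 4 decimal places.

0.9623

n = 5, Σx = 23, Σy = 90.93, Σxy = 470.92, Σx² = 123, Σy² = 1821.0803
Sxx = Σx² − (Σx)²/n = 123 − 105.8 = 17.2
Sxy = Σxy − (Σx)(Σy)/n = 470.92 − 418.278 = 52.642
Syy = Σy² − (Σy)²/n = 1821.0803 − 1653.65298 = 167.42732
R² = Sxy²/(Sxx·Syy) = (52.642)²/(17.2·167.42732) = 0.962299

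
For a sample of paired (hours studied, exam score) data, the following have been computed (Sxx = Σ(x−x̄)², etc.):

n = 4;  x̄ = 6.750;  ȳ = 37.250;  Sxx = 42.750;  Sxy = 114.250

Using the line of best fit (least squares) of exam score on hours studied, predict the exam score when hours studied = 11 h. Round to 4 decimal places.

b = Sxy/Sxx = 114.25/42.75 = 2.672515
a = ȳ − b·x̄ = 37.25 − 2.672515·6.75 = 19.210526
ŷ(11) = a + b·11 = 19.210526 + 2.672515·11 = 48.608187

48.6082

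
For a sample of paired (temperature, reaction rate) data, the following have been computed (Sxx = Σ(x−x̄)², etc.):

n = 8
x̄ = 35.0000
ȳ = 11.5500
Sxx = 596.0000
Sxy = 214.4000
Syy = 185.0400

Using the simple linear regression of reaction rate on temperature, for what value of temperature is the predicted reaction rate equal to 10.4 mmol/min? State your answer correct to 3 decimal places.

31.803

b = Sxy/Sxx = 214.4/596 = 0.359732
a = ȳ − b·x̄ = 11.55 − 0.359732·35 = -1.040604
Set a + b·x = 10.4: x = (10.4 − (-1.040604)) / 0.359732 = 31.803172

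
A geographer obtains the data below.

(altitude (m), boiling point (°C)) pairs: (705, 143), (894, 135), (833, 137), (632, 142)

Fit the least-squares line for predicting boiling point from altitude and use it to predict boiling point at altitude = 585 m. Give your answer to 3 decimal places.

n = 4, Σx = 3064, Σy = 557, Σxy = 425370, Σx² = 2389574
Sxx = Σx² − (Σx)²/n = 2389574 − 2347024 = 42550
Sxy = Σxy − (Σx)(Σy)/n = 425370 − 426662 = -1292
b = Sxy/Sxx = -1292/42550 = -0.030364
a = ȳ − b·x̄ = 139.25 − (-0.030364)·766 = 162.509036
ŷ(585) = a + b·585 = 162.509036 + (-0.030364)·585 = 144.745934

144.746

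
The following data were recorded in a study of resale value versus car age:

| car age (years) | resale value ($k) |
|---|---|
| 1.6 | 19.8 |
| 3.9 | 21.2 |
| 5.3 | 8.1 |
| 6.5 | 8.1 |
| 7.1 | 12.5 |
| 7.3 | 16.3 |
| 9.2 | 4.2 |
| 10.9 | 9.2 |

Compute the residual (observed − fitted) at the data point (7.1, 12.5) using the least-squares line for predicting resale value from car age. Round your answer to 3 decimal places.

0.984

n = 8, Σx = 51.8, Σy = 99.4, Σxy = 556.6, Σx² = 395.26
Sxx = Σx² − (Σx)²/n = 395.26 − 335.405 = 59.855
Sxy = Σxy − (Σx)(Σy)/n = 556.6 − 643.615 = -87.015
b = Sxy/Sxx = -87.015/59.855 = -1.453763
a = ȳ − b·x̄ = 12.425 − (-1.453763)·6.475 = 21.838117
ŷ(7.1) = 21.838117 + (-1.453763)·7.1 = 11.516398
residual = y − ŷ = 12.5 − 11.516398 = 0.983602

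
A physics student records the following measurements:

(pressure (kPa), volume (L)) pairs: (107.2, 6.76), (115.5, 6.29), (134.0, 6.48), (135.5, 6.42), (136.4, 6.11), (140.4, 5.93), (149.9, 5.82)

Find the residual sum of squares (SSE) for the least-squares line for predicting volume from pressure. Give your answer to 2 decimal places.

n = 7, Σx = 918.9, Σy = 43.81, Σxy = 5727.791, Σx² = 121935.47, Σy² = 274.8379
Sxx = Σx² − (Σx)²/n = 121935.47 − 120625.315714 = 1310.154286
Sxy = Σxy − (Σx)(Σy)/n = 5727.791 − 5751.001286 = -23.210286
Syy = Σy² − (Σy)²/n = 274.8379 − 274.188014 = 0.649886
b = Sxy/Sxx = -23.210286/1310.154286 = -0.017716
SSE = Syy − b·Sxy = 0.649886 − (-0.017716)·(-23.210286) = 0.238700

0.24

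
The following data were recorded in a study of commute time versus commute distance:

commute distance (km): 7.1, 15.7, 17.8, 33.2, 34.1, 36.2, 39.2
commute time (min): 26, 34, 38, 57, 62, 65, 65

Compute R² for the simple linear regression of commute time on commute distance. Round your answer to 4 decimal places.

n = 7, Σx = 183.3, Σy = 347, Σxy = 10302.4, Σx² = 5725.87, Σy² = 18819
Sxx = Σx² − (Σx)²/n = 5725.87 − 4799.841429 = 926.028571
Sxy = Σxy − (Σx)(Σy)/n = 10302.4 − 9086.442857 = 1215.957143
Syy = Σy² − (Σy)²/n = 18819 − 17201.285714 = 1617.714286
R² = Sxy²/(Sxx·Syy) = (1215.957143)²/(926.028571·1617.714286) = 0.986984

0.9870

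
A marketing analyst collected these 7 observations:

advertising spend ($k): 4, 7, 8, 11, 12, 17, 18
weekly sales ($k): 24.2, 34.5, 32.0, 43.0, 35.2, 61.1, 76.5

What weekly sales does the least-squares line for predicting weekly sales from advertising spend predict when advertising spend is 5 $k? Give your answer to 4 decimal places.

23.7645

n = 7, Σx = 77, Σy = 306.5, Σxy = 3905.4, Σx² = 1007
Sxx = Σx² − (Σx)²/n = 1007 − 847 = 160
Sxy = Σxy − (Σx)(Σy)/n = 3905.4 − 3371.5 = 533.9
b = Sxy/Sxx = 533.9/160 = 3.336875
a = ȳ − b·x̄ = 43.785714 − 3.336875·11 = 7.080089
ŷ(5) = a + b·5 = 7.080089 + 3.336875·5 = 23.764464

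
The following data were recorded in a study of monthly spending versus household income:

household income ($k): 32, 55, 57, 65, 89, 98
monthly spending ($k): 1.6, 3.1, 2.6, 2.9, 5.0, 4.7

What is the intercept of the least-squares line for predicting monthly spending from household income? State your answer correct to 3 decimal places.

n = 6, Σx = 396, Σy = 19.9, Σxy = 1464, Σx² = 29048
Sxx = Σx² − (Σx)²/n = 29048 − 26136 = 2912
Sxy = Σxy − (Σx)(Σy)/n = 1464 − 1313.4 = 150.6
b = Sxy/Sxx = 150.6/2912 = 0.051717
a = ȳ − b·x̄ = 3.316667 − 0.051717·66 = -0.096658

-0.097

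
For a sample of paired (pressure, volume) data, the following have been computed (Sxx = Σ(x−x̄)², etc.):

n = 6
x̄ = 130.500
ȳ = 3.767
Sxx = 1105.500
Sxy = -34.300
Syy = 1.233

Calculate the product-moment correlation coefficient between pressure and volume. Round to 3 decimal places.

r = Sxy/√(Sxx·Syy) = -34.3/√(1363.0815) = -34.3/36.919934 = -0.929037

-0.929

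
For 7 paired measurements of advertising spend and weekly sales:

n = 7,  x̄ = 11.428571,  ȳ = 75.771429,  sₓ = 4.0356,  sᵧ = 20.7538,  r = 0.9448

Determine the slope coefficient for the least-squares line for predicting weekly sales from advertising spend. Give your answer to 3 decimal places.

4.859

b = r · sᵧ/sₓ = 0.9448 · 20.7538/4.0356 = 4.858804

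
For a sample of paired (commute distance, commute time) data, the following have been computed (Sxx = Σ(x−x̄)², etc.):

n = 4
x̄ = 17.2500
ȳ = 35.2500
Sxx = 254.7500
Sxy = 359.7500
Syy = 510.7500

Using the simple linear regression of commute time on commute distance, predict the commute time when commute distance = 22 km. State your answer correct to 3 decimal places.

41.958

b = Sxy/Sxx = 359.75/254.75 = 1.412169
a = ȳ − b·x̄ = 35.25 − 1.412169·17.25 = 10.890088
ŷ(22) = a + b·22 = 10.890088 + 1.412169·22 = 41.957802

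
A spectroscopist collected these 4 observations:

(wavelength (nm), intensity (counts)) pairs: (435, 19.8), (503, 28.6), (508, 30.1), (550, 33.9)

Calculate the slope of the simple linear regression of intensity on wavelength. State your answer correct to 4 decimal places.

0.1247

n = 4, Σx = 1996, Σy = 112.4, Σxy = 56934.6, Σx² = 1002798
Sxx = Σx² − (Σx)²/n = 1002798 − 996004 = 6794
Sxy = Σxy − (Σx)(Σy)/n = 56934.6 − 56087.6 = 847
b = Sxy/Sxx = 847/6794 = 0.124669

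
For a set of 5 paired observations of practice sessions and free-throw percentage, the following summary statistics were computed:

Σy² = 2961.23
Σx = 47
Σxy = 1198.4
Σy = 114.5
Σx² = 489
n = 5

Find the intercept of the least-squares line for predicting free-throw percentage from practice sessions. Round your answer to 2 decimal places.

-1.42

Sxx = Σx² − (Σx)²/n = 489 − 441.8 = 47.2
Sxy = Σxy − (Σx)(Σy)/n = 1198.4 − 1076.3 = 122.1
b = Sxy/Sxx = 122.1/47.2 = 2.586864
a = ȳ − b·x̄ = 22.9 − 2.586864·9.4 = -1.416525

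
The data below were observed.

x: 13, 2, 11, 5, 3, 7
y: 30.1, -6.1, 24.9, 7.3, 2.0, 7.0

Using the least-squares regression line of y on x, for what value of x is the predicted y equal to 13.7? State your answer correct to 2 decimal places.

n = 6, Σx = 41, Σy = 65.2, Σxy = 744.5, Σx² = 377
Sxx = Σx² − (Σx)²/n = 377 − 280.166667 = 96.833333
Sxy = Σxy − (Σx)(Σy)/n = 744.5 − 445.533333 = 298.966667
b = Sxy/Sxx = 298.966667/96.833333 = 3.087435
a = ȳ − b·x̄ = 10.866667 − 3.087435·6.833333 = -10.230809
Set a + b·x = 13.7: x = (13.7 − (-10.230809)) / 3.087435 = 7.751031

7.75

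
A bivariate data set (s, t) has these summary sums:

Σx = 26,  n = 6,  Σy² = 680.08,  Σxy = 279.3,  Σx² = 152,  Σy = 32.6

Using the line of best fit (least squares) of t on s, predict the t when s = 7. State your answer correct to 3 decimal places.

Sxx = Σx² − (Σx)²/n = 152 − 112.666667 = 39.333333
Sxy = Σxy − (Σx)(Σy)/n = 279.3 − 141.266667 = 138.033333
b = Sxy/Sxx = 138.033333/39.333333 = 3.509322
a = ȳ − b·x̄ = 5.433333 − 3.509322·4.333333 = -9.773729
ŷ(7) = a + b·7 = -9.773729 + 3.509322·7 = 14.791525

14.792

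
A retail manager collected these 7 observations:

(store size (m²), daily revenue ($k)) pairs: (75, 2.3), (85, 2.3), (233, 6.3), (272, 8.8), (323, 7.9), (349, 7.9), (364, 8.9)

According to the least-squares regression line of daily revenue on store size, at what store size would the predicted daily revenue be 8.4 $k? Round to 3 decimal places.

332.380

n = 7, Σx = 1701, Σy = 44.4, Σxy = 12777.9, Σx² = 499749
Sxx = Σx² − (Σx)²/n = 499749 − 413343 = 86406
Sxy = Σxy − (Σx)(Σy)/n = 12777.9 − 10789.2 = 1988.7
b = Sxy/Sxx = 1988.7/86406 = 0.023016
a = ȳ − b·x̄ = 6.342857 − 0.023016·243 = 0.750027
Set a + b·x = 8.4: x = (8.4 − 0.750027) / 0.023016 = 332.379738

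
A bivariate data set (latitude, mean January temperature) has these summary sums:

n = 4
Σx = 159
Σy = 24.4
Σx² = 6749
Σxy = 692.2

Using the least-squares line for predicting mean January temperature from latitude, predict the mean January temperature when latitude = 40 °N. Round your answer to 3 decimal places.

5.938

Sxx = Σx² − (Σx)²/n = 6749 − 6320.25 = 428.75
Sxy = Σxy − (Σx)(Σy)/n = 692.2 − 969.9 = -277.7
b = Sxy/Sxx = -277.7/428.75 = -0.647697
a = ȳ − b·x̄ = 6.1 − (-0.647697)·39.75 = 31.845948
ŷ(40) = a + b·40 = 31.845948 + (-0.647697)·40 = 5.938076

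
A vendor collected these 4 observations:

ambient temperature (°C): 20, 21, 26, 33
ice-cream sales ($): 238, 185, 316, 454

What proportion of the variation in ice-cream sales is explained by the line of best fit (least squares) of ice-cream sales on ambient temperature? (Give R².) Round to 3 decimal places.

0.936

n = 4, Σx = 100, Σy = 1193, Σxy = 31843, Σx² = 2606, Σy² = 396841
Sxx = Σx² − (Σx)²/n = 2606 − 2500 = 106
Sxy = Σxy − (Σx)(Σy)/n = 31843 − 29825 = 2018
Syy = Σy² − (Σy)²/n = 396841 − 355812.25 = 41028.75
R² = Sxy²/(Sxx·Syy) = (2018)²/(106·41028.75) = 0.936371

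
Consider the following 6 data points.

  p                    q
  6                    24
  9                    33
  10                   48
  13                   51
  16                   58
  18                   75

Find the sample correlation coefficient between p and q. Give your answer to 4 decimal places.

n = 6, Σx = 72, Σy = 289, Σxy = 3862, Σx² = 966, Σy² = 15559
Sxx = Σx² − (Σx)²/n = 966 − 864 = 102
Sxy = Σxy − (Σx)(Σy)/n = 3862 − 3468 = 394
Syy = Σy² − (Σy)²/n = 15559 − 13920.166667 = 1638.833333
r = Sxy/√(Sxx·Syy) = 394/√(167161) = 394/408.853274 = 0.963671

0.9637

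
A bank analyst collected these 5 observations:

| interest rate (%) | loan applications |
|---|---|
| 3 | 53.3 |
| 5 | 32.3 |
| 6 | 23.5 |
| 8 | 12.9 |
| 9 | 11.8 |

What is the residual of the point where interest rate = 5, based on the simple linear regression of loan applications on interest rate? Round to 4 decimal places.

n = 5, Σx = 31, Σy = 133.8, Σxy = 671.8, Σx² = 215
Sxx = Σx² − (Σx)²/n = 215 − 192.2 = 22.8
Sxy = Σxy − (Σx)(Σy)/n = 671.8 − 829.56 = -157.76
b = Sxy/Sxx = -157.76/22.8 = -6.919298
a = ȳ − b·x̄ = 26.76 − (-6.919298)·6.2 = 69.659649
ŷ(5) = 69.659649 + (-6.919298)·5 = 35.063158
residual = y − ŷ = 32.3 − 35.063158 = -2.763158

-2.7632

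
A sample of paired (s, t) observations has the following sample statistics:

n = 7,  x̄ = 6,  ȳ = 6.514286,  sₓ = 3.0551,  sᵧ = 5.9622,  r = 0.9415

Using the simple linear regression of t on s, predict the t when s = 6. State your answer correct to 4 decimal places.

b = r · sᵧ/sₓ = 0.9415 · 5.9622/3.0551 = 1.837390
a = ȳ − b·x̄ = 6.514286 − 1.837390·6 = -4.510056
ŷ(6) = a + b·6 = -4.510056 + 1.837390·6 = 6.514286

6.5143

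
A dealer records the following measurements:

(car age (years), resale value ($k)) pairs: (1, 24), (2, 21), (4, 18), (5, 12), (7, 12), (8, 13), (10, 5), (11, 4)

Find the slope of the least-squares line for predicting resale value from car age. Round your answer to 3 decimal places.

-1.891

n = 8, Σx = 48, Σy = 109, Σxy = 480, Σx² = 380
Sxx = Σx² − (Σx)²/n = 380 − 288 = 92
Sxy = Σxy − (Σx)(Σy)/n = 480 − 654 = -174
b = Sxy/Sxx = -174/92 = -1.891304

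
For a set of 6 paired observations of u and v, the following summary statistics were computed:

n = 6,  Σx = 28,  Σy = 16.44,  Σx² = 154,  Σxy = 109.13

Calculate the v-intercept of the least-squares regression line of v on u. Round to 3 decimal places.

-3.742

Sxx = Σx² − (Σx)²/n = 154 − 130.666667 = 23.333333
Sxy = Σxy − (Σx)(Σy)/n = 109.13 − 76.72 = 32.41
b = Sxy/Sxx = 32.41/23.333333 = 1.389
a = ȳ − b·x̄ = 2.74 − 1.389·4.666667 = -3.742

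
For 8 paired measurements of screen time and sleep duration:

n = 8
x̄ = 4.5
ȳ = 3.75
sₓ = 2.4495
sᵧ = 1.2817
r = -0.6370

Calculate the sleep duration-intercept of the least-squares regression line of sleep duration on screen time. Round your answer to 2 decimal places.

b = r · sᵧ/sₓ = -0.637 · 1.2817/2.4495 = -0.333310
a = ȳ − b·x̄ = 3.75 − (-0.333310)·4.5 = 5.249895

5.25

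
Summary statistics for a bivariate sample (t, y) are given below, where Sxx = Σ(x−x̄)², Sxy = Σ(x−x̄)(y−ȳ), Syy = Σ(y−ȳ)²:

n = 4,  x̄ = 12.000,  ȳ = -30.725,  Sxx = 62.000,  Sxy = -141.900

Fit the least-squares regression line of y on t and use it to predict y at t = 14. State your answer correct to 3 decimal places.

b = Sxy/Sxx = -141.9/62 = -2.288710
a = ȳ − b·x̄ = -30.725 − (-2.288710)·12 = -3.260484
ŷ(14) = a + b·14 = -3.260484 + (-2.288710)·14 = -35.302419

-35.302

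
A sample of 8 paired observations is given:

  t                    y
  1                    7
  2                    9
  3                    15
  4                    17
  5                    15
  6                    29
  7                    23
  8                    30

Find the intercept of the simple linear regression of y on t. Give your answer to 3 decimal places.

3.607

n = 8, Σx = 36, Σy = 145, Σxy = 788, Σx² = 204
Sxx = Σx² − (Σx)²/n = 204 − 162 = 42
Sxy = Σxy − (Σx)(Σy)/n = 788 − 652.5 = 135.5
b = Sxy/Sxx = 135.5/42 = 3.226190
a = ȳ − b·x̄ = 18.125 − 3.226190·4.5 = 3.607143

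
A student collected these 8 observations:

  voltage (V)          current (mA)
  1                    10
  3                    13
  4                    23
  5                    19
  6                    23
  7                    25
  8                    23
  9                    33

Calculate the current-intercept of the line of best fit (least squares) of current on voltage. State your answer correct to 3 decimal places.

8.018

n = 8, Σx = 43, Σy = 169, Σxy = 1030, Σx² = 281
Sxx = Σx² − (Σx)²/n = 281 − 231.125 = 49.875
Sxy = Σxy − (Σx)(Σy)/n = 1030 − 908.375 = 121.625
b = Sxy/Sxx = 121.625/49.875 = 2.438596
a = ȳ − b·x̄ = 21.125 − 2.438596·5.375 = 8.017544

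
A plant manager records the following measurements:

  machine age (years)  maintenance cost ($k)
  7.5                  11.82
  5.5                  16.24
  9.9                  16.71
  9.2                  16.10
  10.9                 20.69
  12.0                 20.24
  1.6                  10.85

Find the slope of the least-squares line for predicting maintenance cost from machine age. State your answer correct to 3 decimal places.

n = 7, Σx = 56.6, Σy = 112.65, Σxy = 977.28, Σx² = 534.52
Sxx = Σx² − (Σx)²/n = 534.52 − 457.651429 = 76.868571
Sxy = Σxy − (Σx)(Σy)/n = 977.28 − 910.855714 = 66.424286
b = Sxy/Sxx = 66.424286/76.868571 = 0.864128

0.864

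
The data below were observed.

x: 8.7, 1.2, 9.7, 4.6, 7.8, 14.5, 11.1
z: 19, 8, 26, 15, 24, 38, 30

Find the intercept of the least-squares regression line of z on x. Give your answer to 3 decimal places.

n = 7, Σx = 57.6, Σy = 160, Σxy = 1567.3, Σx² = 586.68
Sxx = Σx² − (Σx)²/n = 586.68 − 473.965714 = 112.714286
Sxy = Σxy − (Σx)(Σy)/n = 1567.3 − 1316.571429 = 250.728571
b = Sxy/Sxx = 250.728571/112.714286 = 2.224461
a = ȳ − b·x̄ = 22.857143 − 2.224461·8.228571 = 4.553004

4.553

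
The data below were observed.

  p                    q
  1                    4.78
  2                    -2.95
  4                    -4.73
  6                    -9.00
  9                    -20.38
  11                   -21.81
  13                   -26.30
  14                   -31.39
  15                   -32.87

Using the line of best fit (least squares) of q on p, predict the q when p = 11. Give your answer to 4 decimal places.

-22.8146

n = 9, Σx = 75, Σy = -144.65, Σxy = -1771.78, Σx² = 849
Sxx = Σx² − (Σx)²/n = 849 − 625 = 224
Sxy = Σxy − (Σx)(Σy)/n = -1771.78 − (-1205.416667) = -566.363333
b = Sxy/Sxx = -566.363333/224 = -2.528408
a = ȳ − b·x̄ = -16.072222 − (-2.528408)·8.333333 = 4.997842
ŷ(11) = a + b·11 = 4.997842 + (-2.528408)·11 = -22.814643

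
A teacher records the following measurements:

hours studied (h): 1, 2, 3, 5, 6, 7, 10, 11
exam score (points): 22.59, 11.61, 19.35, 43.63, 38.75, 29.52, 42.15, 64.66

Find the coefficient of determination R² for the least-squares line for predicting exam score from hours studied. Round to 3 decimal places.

n = 8, Σx = 45, Σy = 272.26, Σxy = 1893.91, Σx² = 345, Σy² = 11253.6306
Sxx = Σx² − (Σx)²/n = 345 − 253.125 = 91.875
Sxy = Σxy − (Σx)(Σy)/n = 1893.91 − 1531.4625 = 362.4475
Syy = Σy² − (Σy)²/n = 11253.6306 − 9265.68845 = 1987.94215
R² = Sxy²/(Sxx·Syy) = (362.4475)²/(91.875·1987.94215) = 0.719265

0.719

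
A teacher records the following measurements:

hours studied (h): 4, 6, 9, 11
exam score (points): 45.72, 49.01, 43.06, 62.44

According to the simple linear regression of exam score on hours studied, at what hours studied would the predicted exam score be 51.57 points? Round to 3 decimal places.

n = 4, Σx = 30, Σy = 200.23, Σxy = 1551.32, Σx² = 254
Sxx = Σx² − (Σx)²/n = 254 − 225 = 29
Sxy = Σxy − (Σx)(Σy)/n = 1551.32 − 1501.725 = 49.595
b = Sxy/Sxx = 49.595/29 = 1.710172
a = ȳ − b·x̄ = 50.0575 − 1.710172·7.5 = 37.231207
Set a + b·x = 51.57: x = (51.57 − 37.231207) / 1.710172 = 8.384414

8.384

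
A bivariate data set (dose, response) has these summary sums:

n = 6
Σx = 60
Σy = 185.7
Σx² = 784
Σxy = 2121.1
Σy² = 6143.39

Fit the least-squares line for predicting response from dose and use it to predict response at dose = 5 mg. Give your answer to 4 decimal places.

Sxx = Σx² − (Σx)²/n = 784 − 600 = 184
Sxy = Σxy − (Σx)(Σy)/n = 2121.1 − 1857 = 264.1
b = Sxy/Sxx = 264.1/184 = 1.435326
a = ȳ − b·x̄ = 30.95 − 1.435326·10 = 16.596739
ŷ(5) = a + b·5 = 16.596739 + 1.435326·5 = 23.773370

23.7734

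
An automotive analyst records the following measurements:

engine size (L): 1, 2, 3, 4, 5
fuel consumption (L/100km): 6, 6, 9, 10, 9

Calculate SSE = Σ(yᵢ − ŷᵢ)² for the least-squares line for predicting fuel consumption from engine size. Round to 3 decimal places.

4.000

n = 5, Σx = 15, Σy = 40, Σxy = 130, Σx² = 55, Σy² = 334
Sxx = Σx² − (Σx)²/n = 55 − 45 = 10
Sxy = Σxy − (Σx)(Σy)/n = 130 − 120 = 10
Syy = Σy² − (Σy)²/n = 334 − 320 = 14
b = Sxy/Sxx = 10/10 = 1
SSE = Syy − b·Sxy = 14 − 1·10 = 4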